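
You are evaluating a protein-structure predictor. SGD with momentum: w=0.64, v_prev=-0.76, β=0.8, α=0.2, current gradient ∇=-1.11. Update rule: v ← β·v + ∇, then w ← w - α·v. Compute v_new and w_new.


v_new = 0.8·-0.76 - 1.11 = -0.608 - 1.11 = -1.718
w_new = 0.64 - 0.2·-1.718 = 0.64 + 0.3436 = 0.9836

v_new=-1.718, w_new=0.9836


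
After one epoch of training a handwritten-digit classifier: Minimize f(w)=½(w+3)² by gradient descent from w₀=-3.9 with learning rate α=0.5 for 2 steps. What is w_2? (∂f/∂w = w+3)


step 1: grad = -3.9+3 = -0.9; w = -3.9 - 0.5·(-0.9) = -3.45
step 2: grad = -3.45+3 = -0.45; w = -3.45 - 0.5·(-0.45) = -3.225

-3.225


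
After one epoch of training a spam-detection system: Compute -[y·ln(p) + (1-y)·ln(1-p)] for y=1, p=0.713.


BCE = -[y·ln(p) + (1-y)·ln(1-p)]
= -1·ln(0.713) - 0
= -ln(0.713) = 0.3383

0.3383


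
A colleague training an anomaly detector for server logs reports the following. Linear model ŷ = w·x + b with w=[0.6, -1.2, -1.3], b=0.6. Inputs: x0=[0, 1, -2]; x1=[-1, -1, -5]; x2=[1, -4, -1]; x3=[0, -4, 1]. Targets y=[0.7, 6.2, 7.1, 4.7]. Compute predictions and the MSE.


ŷ0 = (0.6)·(0) + (-1.2)·(1) + (-1.3)·(-2) + 0.6 = 2.0
ŷ1 = (0.6)·(-1) + (-1.2)·(-1) + (-1.3)·(-5) + 0.6 = 7.7
ŷ2 = (0.6)·(1) + (-1.2)·(-4) + (-1.3)·(-1) + 0.6 = 7.3
ŷ3 = (0.6)·(0) + (-1.2)·(-4) + (-1.3)·(1) + 0.6 = 4.1
errors² = [1.69, 2.25, 0.04, 0.36]
MSE = 4.3400/4 = 1.085

1.085


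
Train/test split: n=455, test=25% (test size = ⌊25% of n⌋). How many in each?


Test = ⌊455·25/100⌋ = 113
Train = 455 - 113 = 342

Train: 342, Test: 113


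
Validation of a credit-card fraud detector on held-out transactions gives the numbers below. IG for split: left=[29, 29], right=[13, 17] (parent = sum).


Parent = [42, 46], H_parent = 0.9985
H_left = 1 (n=58), H_right = 0.9871 (n=30)
H_children = (58/88)·1 + (30/88)·0.9871 = 0.9956
IG = 0.9985 - 0.9956 = 0.0029

0.0029


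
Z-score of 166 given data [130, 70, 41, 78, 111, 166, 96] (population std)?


μ = 98.8571, σ = 38.2639
z = (166 - 98.8571)/38.2639 = 1.7547

1.7547


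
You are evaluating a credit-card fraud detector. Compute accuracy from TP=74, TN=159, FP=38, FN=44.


Accuracy = (TP+TN)/(TP+TN+FP+FN)
= (74+159)/(315)
= 233/315 = 73.97%

73.97%


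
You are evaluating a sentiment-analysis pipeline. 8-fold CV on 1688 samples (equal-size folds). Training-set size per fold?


Fold size = 1688/8 = 211
Training per fold = 1688 - 211 = 1477

1477


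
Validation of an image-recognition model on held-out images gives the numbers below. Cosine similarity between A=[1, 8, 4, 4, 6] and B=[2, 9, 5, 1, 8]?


A·B = 1·2 + 8·9 + 4·5 + 4·1 + 6·8 = 146
‖A‖ = √133 = 11.5326, ‖B‖ = √175 = 13.2288
cos = 146/(√133·√175) = 146/√23275 = 0.957

0.957


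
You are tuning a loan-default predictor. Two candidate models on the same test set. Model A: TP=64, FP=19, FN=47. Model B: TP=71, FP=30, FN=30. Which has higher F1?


Model A: P=64/83=0.7711, R=64/111=0.5766, F1=2PR/(P+R)=2TP/(2TP+FP+FN)=128/194=0.6598
Model B: P=71/101=0.703, R=71/101=0.703, F1=2PR/(P+R)=2TP/(2TP+FP+FN)=142/202=0.703
0.6598 < 0.703 → Model B

Model B


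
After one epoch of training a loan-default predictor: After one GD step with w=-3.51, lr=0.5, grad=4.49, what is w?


w_new = w - α·∇
= -3.51 - 0.5·4.49
= -3.51 - 2.245
= -5.755

-5.755


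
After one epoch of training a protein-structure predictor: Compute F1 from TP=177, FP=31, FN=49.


Precision = 177/208 = 0.851
Recall = 177/226 = 0.7832
F1 = 2·P·R/(P+R) = 2·TP/(2·TP+FP+FN) = 354/(354+31+49) = 354/434 = 0.8157

0.8157


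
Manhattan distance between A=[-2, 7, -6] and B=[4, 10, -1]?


d = |-2-4| + |7-10| + |-6+ 1|
  = 6 + 3 + 5
  = 14

14


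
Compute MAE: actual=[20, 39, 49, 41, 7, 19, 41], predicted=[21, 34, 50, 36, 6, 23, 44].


Absolute errors: |20-21|=1, |39-34|=5, |49-50|=1, |41-36|=5, |7-6|=1, |19-23|=4, |41-44|=3
Sum = 20
MAE = 20/7 = 20/7

20/7


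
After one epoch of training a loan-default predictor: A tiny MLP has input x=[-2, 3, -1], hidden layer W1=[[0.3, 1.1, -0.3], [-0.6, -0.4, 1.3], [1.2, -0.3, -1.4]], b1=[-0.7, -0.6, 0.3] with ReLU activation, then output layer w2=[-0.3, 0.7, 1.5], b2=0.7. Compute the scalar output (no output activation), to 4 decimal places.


z1[0] = (0.3)·(-2) + (1.1)·(3) + (-0.3)·(-1) - 0.7 = 2.3
z1[1] = (-0.6)·(-2) + (-0.4)·(3) + (1.3)·(-1) - 0.6 = -1.9
z1[2] = (1.2)·(-2) + (-0.3)·(3) + (-1.4)·(-1) + 0.3 = -1.6
h = ReLU(z1) = [2.3, 0.0, 0.0]
output = (-0.3)·(2.3) + (0.7)·(0.0) + (1.5)·(0.0) + 0.7 = 0.01

0.01


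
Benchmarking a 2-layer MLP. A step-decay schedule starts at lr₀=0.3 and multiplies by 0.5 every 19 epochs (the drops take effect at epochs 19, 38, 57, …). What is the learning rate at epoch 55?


n_drops = ⌊55/19⌋ = 2
lr = 0.3·0.5^2 = 0.3·0.25 = 0.075

0.075


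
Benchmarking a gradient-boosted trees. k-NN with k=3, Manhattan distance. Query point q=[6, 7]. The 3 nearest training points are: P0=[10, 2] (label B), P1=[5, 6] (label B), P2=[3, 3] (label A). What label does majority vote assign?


d(q,P0) = 9  (label B)
d(q,P1) = 2  (label B)
d(q,P2) = 7  (label A)
Votes: A=1, B=2
Majority → B

B


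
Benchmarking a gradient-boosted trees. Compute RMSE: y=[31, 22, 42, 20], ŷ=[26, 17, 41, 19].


MSE = 52/4 = 13
RMSE = √(52/4) = 3.6056

3.6056


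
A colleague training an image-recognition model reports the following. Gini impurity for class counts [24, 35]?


Probabilities: [24/59, 35/59] ≈ [0.4068, 0.5932]
Σpᵢ² = (576 + 1225)/59² = 1801/3481
Gini = 1 - Σpᵢ² = 1 - 1801/3481 = 0.4826

0.4826


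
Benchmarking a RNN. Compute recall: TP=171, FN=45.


Recall = TP/(TP+FN)
= 171/(171+45)
= 171/216 = 79.17%

79.17%


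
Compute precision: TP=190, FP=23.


Precision = TP/(TP+FP)
= 190/(190+23)
= 190/213 = 89.2%

89.2%


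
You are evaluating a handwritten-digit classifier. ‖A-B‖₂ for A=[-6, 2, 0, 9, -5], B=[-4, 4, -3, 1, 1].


d = √((-6+ 4)² + (2-4)² + (0+ 3)² + (9-1)² + (-5-1)²)
  = √(4 + 4 + 9 + 64 + 36)
  = √117 = 10.8167

10.8167


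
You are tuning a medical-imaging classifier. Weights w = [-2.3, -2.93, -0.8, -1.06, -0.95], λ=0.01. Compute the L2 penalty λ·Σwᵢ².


‖w‖₂² = (-2.3)² + (-2.93)² + (-0.8)² + (-1.06)² + (-0.95)²
     = 5.29 + 8.5849 + 0.64 + 1.1236 + 0.9025
     = 16.541
λ·‖w‖₂² = 0.01·16.541 = 0.16541

0.16541


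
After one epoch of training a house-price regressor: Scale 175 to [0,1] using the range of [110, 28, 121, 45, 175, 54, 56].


min=28, max=175
(175-28)/(175-28) = 147/147 = 1.0

1.0


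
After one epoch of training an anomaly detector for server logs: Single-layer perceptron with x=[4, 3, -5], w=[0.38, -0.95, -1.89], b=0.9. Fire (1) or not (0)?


z = (4)·(0.38) + (3)·(-0.95) + (-5)·(-1.89) + 0.9
  = 9.02
step(z) = 1 (z≥0)

1


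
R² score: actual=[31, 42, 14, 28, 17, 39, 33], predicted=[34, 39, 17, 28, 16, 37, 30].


ȳ = 29.1429
SS_res = Σ(y-ŷ)² = 41
SS_tot = Σ(y-ȳ)² = 658.86
R² = 1 - SS_res/SS_tot = 1 - 0.0622 = 0.9378

0.9378


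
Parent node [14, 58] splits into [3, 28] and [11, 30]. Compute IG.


Parent = [14, 58], H_parent = 0.7107
H_left = 0.4587 (n=31), H_right = 0.839 (n=41)
H_children = (31/72)·0.4587 + (41/72)·0.839 = 0.6753
IG = 0.7107 - 0.6753 = 0.0354

0.0354


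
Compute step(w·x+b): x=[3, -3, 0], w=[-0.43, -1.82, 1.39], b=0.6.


z = (3)·(-0.43) + (-3)·(-1.82) + (0)·(1.39) + 0.6
  = 4.77
step(z) = 1 (z≥0)

1


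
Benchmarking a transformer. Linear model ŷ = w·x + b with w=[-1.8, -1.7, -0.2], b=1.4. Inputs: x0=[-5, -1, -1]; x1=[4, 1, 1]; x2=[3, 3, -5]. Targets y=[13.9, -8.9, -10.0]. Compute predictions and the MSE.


ŷ0 = (-1.8)·(-5) + (-1.7)·(-1) + (-0.2)·(-1) + 1.4 = 12.3
ŷ1 = (-1.8)·(4) + (-1.7)·(1) + (-0.2)·(1) + 1.4 = -7.7
ŷ2 = (-1.8)·(3) + (-1.7)·(3) + (-0.2)·(-5) + 1.4 = -8.1
errors² = [2.56, 1.44, 3.61]
MSE = 7.6100/3 = 2.5367

2.5367


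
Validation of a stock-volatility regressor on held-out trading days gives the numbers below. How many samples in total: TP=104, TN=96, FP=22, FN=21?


Total = TP + TN + FP + FN
= 104 + 96 + 22 + 21
= 243
(Predicted positive: 126, predicted negative: 117)

243


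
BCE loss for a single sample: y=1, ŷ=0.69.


BCE = -[y·ln(p) + (1-y)·ln(1-p)]
= -1·ln(0.69) - 0
= -ln(0.69) = 0.3711

0.3711


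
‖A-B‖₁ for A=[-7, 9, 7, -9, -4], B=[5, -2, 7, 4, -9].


d = |-7-5| + |9+ 2| + |7-7| + |-9-4| + |-4+ 9|
  = 12 + 11 + 0 + 13 + 5
  = 41

41


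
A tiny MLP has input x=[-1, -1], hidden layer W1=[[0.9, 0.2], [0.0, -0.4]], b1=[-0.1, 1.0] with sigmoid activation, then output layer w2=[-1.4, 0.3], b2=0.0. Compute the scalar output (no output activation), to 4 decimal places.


z1[0] = (0.9)·(-1) + (0.2)·(-1) - 0.1 = -1.2
z1[1] = (0.0)·(-1) + (-0.4)·(-1) + 1.0 = 1.4
h = sigmoid(z1) = [0.2315, 0.8022]
output = (-1.4)·(0.2315) + (0.3)·(0.8022) + 0.0 = -0.0834

-0.0834


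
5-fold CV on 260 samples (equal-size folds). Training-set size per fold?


Fold size = 260/5 = 52
Training per fold = 260 - 52 = 208

208


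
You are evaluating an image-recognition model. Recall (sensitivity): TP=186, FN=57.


Recall = TP/(TP+FN)
= 186/(186+57)
= 186/243 = 76.54%

76.54%


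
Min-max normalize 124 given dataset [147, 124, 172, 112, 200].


min=112, max=200
(124-112)/(200-112) = 12/88 = 0.1364

0.1364


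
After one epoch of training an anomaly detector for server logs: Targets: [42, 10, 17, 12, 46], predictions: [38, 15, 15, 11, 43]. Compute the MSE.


Squared errors: (42-38)²=16, (10-15)²=25, (17-15)²=4, (12-11)²=1, (46-43)²=9
Sum = 55
MSE = 55/5 = 11

11


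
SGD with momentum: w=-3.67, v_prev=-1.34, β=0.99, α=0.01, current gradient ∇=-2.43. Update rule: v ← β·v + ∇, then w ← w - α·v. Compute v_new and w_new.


v_new = 0.99·-1.34 - 2.43 = -1.3266 - 2.43 = -3.7566
w_new = -3.67 - 0.01·-3.7566 = -3.67 + 0.037566 = -3.632434

v_new=-3.7566, w_new=-3.632434


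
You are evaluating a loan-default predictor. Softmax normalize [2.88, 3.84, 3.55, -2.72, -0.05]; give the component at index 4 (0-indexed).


Exponentials: e^2.88=17.8143, e^3.84=46.5255, e^3.55=34.8133, e^-2.72=0.0659, e^-0.05=0.9512
Sum = 100.1702
Softmax = [0.1778, 0.4645, 0.3475, 0.0007, 0.0095]
p[4] = 0.9512/100.1702 = 0.0095

0.0095


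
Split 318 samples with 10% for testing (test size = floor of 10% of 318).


Test = ⌊318·10/100⌋ = 31
Train = 318 - 31 = 287

Train: 287, Test: 31


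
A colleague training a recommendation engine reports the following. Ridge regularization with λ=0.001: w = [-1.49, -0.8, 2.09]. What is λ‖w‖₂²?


‖w‖₂² = (-1.49)² + (-0.8)² + (2.09)²
     = 2.2201 + 0.64 + 4.3681
     = 7.2282
λ·‖w‖₂² = 0.001·7.2282 = 0.007228

0.007228


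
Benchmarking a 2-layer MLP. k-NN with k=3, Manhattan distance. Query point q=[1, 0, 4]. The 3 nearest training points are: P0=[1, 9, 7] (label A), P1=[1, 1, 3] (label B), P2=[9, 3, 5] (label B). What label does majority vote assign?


d(q,P0) = 12  (label A)
d(q,P1) = 2  (label B)
d(q,P2) = 12  (label B)
Votes: A=1, B=2
Majority → B

B


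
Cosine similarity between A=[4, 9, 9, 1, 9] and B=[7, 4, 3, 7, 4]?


A·B = 4·7 + 9·4 + 9·3 + 1·7 + 9·4 = 134
‖A‖ = √260 = 16.1245, ‖B‖ = √139 = 11.7898
cos = 134/(√260·√139) = 134/√36140 = 0.7049

0.7049


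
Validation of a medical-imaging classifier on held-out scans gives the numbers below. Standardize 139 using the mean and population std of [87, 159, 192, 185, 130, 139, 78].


μ = 138.5714, σ = 41.1091
z = (139 - 138.5714)/41.1091 = 0.0104

0.0104


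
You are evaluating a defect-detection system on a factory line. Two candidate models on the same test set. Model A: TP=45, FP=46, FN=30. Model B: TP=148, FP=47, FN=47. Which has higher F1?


Model A: P=45/91=0.4945, R=45/75=0.6, F1=2PR/(P+R)=2TP/(2TP+FP+FN)=90/166=0.5422
Model B: P=148/195=0.759, R=148/195=0.759, F1=2PR/(P+R)=2TP/(2TP+FP+FN)=296/390=0.759
0.5422 < 0.759 → Model B

Model B


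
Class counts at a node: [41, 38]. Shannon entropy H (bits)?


Probabilities: [41/79, 38/79] ≈ [0.519, 0.481]
H = -((41/79)·log₂(41/79) + (38/79)·log₂(38/79))
  = 0.999 bits

0.999 bits


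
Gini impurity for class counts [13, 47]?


Probabilities: [13/60, 47/60] ≈ [0.2167, 0.7833]
Σpᵢ² = (169 + 2209)/60² = 2378/3600
Gini = 1 - Σpᵢ² = 1 - 2378/3600 = 0.3394

0.3394


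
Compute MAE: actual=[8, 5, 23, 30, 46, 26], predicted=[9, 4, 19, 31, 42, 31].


Absolute errors: |8-9|=1, |5-4|=1, |23-19|=4, |30-31|=1, |46-42|=4, |26-31|=5
Sum = 16
MAE = 16/6 = 8/3

8/3


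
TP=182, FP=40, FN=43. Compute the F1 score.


Precision = 182/222 = 0.8198
Recall = 182/225 = 0.8089
F1 = 2·P·R/(P+R) = 2·TP/(2·TP+FP+FN) = 364/(364+40+43) = 364/447 = 0.8143

0.8143


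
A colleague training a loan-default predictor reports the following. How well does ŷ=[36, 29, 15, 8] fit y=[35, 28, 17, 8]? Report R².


ȳ = 22
SS_res = Σ(y-ŷ)² = 6
SS_tot = Σ(y-ȳ)² = 426
R² = 1 - SS_res/SS_tot = 1 - 0.0141 = 0.9859

0.9859


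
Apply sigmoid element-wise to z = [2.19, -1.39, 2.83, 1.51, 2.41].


σ(2.19) = 1/(1+e^-2.19) = 0.8993
σ(-1.39) = 1/(1+e^1.39) = 0.1994
σ(2.83) = 1/(1+e^-2.83) = 0.9443
σ(1.51) = 1/(1+e^-1.51) = 0.8191
σ(2.41) = 1/(1+e^-2.41) = 0.9176
result = [0.8993, 0.1994, 0.9443, 0.8191, 0.9176]

[0.8993, 0.1994, 0.9443, 0.8191, 0.9176]


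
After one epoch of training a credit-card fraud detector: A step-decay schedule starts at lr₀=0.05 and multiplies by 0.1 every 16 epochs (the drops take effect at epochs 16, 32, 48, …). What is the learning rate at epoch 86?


n_drops = ⌊86/16⌋ = 5
lr = 0.05·0.1^5 = 0.05·0.00001 = 0.0000005

0.0000005


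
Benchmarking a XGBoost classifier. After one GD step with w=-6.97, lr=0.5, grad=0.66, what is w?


w_new = w - α·∇
= -6.97 - 0.5·0.66
= -6.97 - 0.33
= -7.3

-7.3


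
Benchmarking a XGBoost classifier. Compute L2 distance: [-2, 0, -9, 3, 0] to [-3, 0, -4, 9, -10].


d = √((-2+ 3)² + (0-0)² + (-9+ 4)² + (3-9)² + (0+ 10)²)
  = √(1 + 0 + 25 + 36 + 100)
  = √162 = 12.7279

12.7279


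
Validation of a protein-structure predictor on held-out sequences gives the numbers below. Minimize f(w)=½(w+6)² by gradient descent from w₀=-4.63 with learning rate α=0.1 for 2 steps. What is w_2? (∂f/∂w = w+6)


step 1: grad = -4.63+6 = 1.37; w = -4.63 - 0.1·(1.37) = -4.767
step 2: grad = -4.767+6 = 1.233; w = -4.767 - 0.1·(1.233) = -4.8903

-4.8903


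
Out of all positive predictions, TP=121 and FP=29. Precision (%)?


Precision = TP/(TP+FP)
= 121/(121+29)
= 121/150 = 80.67%

80.67%


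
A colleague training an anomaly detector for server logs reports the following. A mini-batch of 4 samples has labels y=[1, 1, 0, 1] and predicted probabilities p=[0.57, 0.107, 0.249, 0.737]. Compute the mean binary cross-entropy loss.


L[0] = -ln(0.57) = 0.5621
L[1] = -ln(0.107) = 2.2349
L[2] = -ln(1-0.249) = -ln(0.751) = 0.2863
L[3] = -ln(0.737) = 0.3052
mean = (0.5621 + 2.2349 + 0.2863 + 0.3052)/4 = 0.8471

0.8471


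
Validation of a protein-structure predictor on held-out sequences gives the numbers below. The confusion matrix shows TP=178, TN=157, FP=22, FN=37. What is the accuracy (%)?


Accuracy = (TP+TN)/(TP+TN+FP+FN)
= (178+157)/(394)
= 335/394 = 85.03%

85.03%


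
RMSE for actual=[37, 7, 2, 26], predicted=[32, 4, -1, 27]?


MSE = 44/4 = 11
RMSE = √(44/4) = 3.3166

3.3166


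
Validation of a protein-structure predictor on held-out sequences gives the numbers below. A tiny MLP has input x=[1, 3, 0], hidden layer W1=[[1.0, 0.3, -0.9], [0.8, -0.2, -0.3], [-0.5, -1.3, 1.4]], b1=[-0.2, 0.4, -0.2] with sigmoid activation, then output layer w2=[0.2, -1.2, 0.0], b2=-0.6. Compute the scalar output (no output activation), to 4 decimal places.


z1[0] = (1.0)·(1) + (0.3)·(3) + (-0.9)·(0) - 0.2 = 1.7
z1[1] = (0.8)·(1) + (-0.2)·(3) + (-0.3)·(0) + 0.4 = 0.6
z1[2] = (-0.5)·(1) + (-1.3)·(3) + (1.4)·(0) - 0.2 = -4.6
h = sigmoid(z1) = [0.8455, 0.6457, 0.01]
output = (0.2)·(0.8455) + (-1.2)·(0.6457) + (0.0)·(0.01) - 0.6 = -1.2057

-1.2057


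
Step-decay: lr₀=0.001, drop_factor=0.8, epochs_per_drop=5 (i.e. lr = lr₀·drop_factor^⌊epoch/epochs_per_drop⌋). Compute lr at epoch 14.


n_drops = ⌊14/5⌋ = 2
lr = 0.001·0.8^2 = 0.001·0.64 = 0.00064

0.00064


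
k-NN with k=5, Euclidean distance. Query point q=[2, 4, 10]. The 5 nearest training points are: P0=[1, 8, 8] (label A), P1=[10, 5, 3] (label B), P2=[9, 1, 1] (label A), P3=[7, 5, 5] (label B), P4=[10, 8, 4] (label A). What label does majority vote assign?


d(q,P0) = 4.5826  (label A)
d(q,P1) = 10.6771  (label B)
d(q,P2) = 11.7898  (label A)
d(q,P3) = 7.1414  (label B)
d(q,P4) = 10.7703  (label A)
Votes: A=3, B=2
Majority → A

A


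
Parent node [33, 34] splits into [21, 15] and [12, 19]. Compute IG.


Parent = [33, 34], H_parent = 0.9998
H_left = 0.9799 (n=36), H_right = 0.9629 (n=31)
H_children = (36/67)·0.9799 + (31/67)·0.9629 = 0.972
IG = 0.9998 - 0.972 = 0.0278

0.0278


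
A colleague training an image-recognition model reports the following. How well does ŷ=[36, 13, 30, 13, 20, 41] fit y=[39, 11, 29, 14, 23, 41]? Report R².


ȳ = 26.1667
SS_res = Σ(y-ŷ)² = 24
SS_tot = Σ(y-ȳ)² = 780.83
R² = 1 - SS_res/SS_tot = 1 - 0.0307 = 0.9693

0.9693


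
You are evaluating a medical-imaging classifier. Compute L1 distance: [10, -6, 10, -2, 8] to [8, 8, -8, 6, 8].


d = |10-8| + |-6-8| + |10+ 8| + |-2-6| + |8-8|
  = 2 + 14 + 18 + 8 + 0
  = 42

42


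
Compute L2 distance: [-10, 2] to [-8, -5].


d = √((-10+ 8)² + (2+ 5)²)
  = √(4 + 49)
  = √53 = 7.2801

7.2801


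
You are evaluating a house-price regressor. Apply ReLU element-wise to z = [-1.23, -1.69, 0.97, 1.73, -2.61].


ReLU(-1.23) = max(0, -1.23) = 0.0
ReLU(-1.69) = max(0, -1.69) = 0.0
ReLU(0.97) = max(0, 0.97) = 0.97
ReLU(1.73) = max(0, 1.73) = 1.73
ReLU(-2.61) = max(0, -2.61) = 0.0
result = [0.0, 0.0, 0.97, 1.73, 0.0]

[0.0, 0.0, 0.97, 1.73, 0.0]


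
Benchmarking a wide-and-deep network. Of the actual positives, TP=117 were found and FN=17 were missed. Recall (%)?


Recall = TP/(TP+FN)
= 117/(117+17)
= 117/134 = 87.31%

87.31%


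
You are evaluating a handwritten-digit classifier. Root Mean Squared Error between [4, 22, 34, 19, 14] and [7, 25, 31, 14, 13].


MSE = 53/5 = 10.6
RMSE = √(53/5) = 3.2558

3.2558


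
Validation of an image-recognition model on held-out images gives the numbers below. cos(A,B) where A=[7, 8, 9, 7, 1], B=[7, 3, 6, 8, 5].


A·B = 7·7 + 8·3 + 9·6 + 7·8 + 1·5 = 188
‖A‖ = √244 = 15.6205, ‖B‖ = √183 = 13.5277
cos = 188/(√244·√183) = 188/√44652 = 0.8897

0.8897


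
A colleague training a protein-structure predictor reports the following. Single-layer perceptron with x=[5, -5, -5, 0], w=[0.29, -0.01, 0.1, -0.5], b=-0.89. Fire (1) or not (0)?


z = (5)·(0.29) + (-5)·(-0.01) + (-5)·(0.1) + (0)·(-0.5) - 0.89
  = 0.11
step(z) = 1 (z≥0)

1


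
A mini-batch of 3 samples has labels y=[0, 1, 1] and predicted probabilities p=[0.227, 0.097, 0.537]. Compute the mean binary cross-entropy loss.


L[0] = -ln(1-0.227) = -ln(0.773) = 0.2575
L[1] = -ln(0.097) = 2.333
L[2] = -ln(0.537) = 0.6218
mean = (0.2575 + 2.333 + 0.6218)/3 = 1.0708

1.0708


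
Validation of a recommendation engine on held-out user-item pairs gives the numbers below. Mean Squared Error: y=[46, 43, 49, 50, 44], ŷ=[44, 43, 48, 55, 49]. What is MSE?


Squared errors: (46-44)²=4, (43-43)²=0, (49-48)²=1, (50-55)²=25, (44-49)²=25
Sum = 55
MSE = 55/5 = 11

11


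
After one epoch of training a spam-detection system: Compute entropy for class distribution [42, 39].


Probabilities: [42/81, 39/81] ≈ [0.5185, 0.4815]
H = -((42/81)·log₂(42/81) + (39/81)·log₂(39/81))
  = 0.999 bits

0.999 bits


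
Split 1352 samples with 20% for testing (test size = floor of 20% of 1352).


Test = ⌊1352·20/100⌋ = 270
Train = 1352 - 270 = 1082

Train: 1082, Test: 270


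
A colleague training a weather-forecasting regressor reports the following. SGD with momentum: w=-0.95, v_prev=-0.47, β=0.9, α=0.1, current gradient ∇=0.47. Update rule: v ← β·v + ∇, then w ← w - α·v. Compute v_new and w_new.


v_new = 0.9·-0.47 + 0.47 = -0.423 + 0.47 = 0.047
w_new = -0.95 - 0.1·0.047 = -0.95 - 0.0047 = -0.9547

v_new=0.047, w_new=-0.9547


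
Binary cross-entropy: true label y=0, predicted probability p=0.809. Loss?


BCE = -[y·ln(p) + (1-y)·ln(1-p)]
= -0 - 1·ln(1-0.809)
= -ln(0.191) = 1.6555

1.6555


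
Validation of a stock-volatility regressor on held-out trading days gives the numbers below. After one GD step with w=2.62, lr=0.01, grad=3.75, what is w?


w_new = w - α·∇
= 2.62 - 0.01·3.75
= 2.62 - 0.0375
= 2.5825

2.5825


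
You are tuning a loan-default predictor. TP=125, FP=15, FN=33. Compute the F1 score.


Precision = 125/140 = 0.8929
Recall = 125/158 = 0.7911
F1 = 2·P·R/(P+R) = 2·TP/(2·TP+FP+FN) = 250/(250+15+33) = 250/298 = 0.8389

0.8389


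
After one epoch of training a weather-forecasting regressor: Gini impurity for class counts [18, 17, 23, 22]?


Probabilities: [18/80, 17/80, 23/80, 22/80] ≈ [0.225, 0.2125, 0.2875, 0.275]
Σpᵢ² = (324 + 289 + 529 + 484)/80² = 1626/6400
Gini = 1 - Σpᵢ² = 1 - 1626/6400 = 0.7459

0.7459


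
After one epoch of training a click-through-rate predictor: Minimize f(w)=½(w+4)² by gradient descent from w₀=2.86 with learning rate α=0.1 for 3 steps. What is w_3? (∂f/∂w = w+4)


step 1: grad = 2.86+4 = 6.86; w = 2.86 - 0.1·(6.86) = 2.174
step 2: grad = 2.174+4 = 6.174; w = 2.174 - 0.1·(6.174) = 1.5566
step 3: grad = 1.5566+4 = 5.5566; w = 1.5566 - 0.1·(5.5566) = 1.00094

1.00094


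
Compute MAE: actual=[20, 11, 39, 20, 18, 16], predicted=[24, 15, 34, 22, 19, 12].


Absolute errors: |20-24|=4, |11-15|=4, |39-34|=5, |20-22|=2, |18-19|=1, |16-12|=4
Sum = 20
MAE = 20/6 = 10/3

10/3


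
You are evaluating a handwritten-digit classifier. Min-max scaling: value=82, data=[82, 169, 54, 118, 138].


min=54, max=169
(82-54)/(169-54) = 28/115 = 0.2435

0.2435


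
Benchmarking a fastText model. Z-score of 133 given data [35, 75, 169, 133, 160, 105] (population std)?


μ = 112.8333, σ = 47.1466
z = (133 - 112.8333)/47.1466 = 0.4277

0.4277


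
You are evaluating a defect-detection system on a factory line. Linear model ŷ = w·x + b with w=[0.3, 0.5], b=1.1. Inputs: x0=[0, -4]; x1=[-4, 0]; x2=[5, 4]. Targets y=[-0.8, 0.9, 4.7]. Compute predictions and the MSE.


ŷ0 = (0.3)·(0) + (0.5)·(-4) + 1.1 = -0.9
ŷ1 = (0.3)·(-4) + (0.5)·(0) + 1.1 = -0.1
ŷ2 = (0.3)·(5) + (0.5)·(4) + 1.1 = 4.6
errors² = [0.01, 1.0, 0.01]
MSE = 1.0200/3 = 0.34

0.34


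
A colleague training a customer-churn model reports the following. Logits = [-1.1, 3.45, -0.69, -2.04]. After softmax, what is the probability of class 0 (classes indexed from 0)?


Exponentials: e^-1.1=0.3329, e^3.45=31.5004, e^-0.69=0.5016, e^-2.04=0.13
Sum = 32.4649
Softmax = [0.0103, 0.9703, 0.0154, 0.004]
p[0] = 0.3329/32.4649 = 0.0103

0.0103


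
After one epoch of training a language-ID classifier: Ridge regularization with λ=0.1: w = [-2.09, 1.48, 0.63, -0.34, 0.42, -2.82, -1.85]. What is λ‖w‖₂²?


‖w‖₂² = (-2.09)² + (1.48)² + (0.63)² + (-0.34)² + (0.42)² + (-2.82)² + (-1.85)²
     = 4.3681 + 2.1904 + 0.3969 + 0.1156 + 0.1764 + 7.9524 + 3.4225
     = 18.6223
λ·‖w‖₂² = 0.1·18.6223 = 1.86223

1.86223


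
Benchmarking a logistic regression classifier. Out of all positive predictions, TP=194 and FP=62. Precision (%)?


Precision = TP/(TP+FP)
= 194/(194+62)
= 194/256 = 75.78%

75.78%


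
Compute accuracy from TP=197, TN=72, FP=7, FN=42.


Accuracy = (TP+TN)/(TP+TN+FP+FN)
= (197+72)/(318)
= 269/318 = 84.59%

84.59%


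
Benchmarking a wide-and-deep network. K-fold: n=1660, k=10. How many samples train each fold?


Fold size = 1660/10 = 166
Training per fold = 1660 - 166 = 1494

1494


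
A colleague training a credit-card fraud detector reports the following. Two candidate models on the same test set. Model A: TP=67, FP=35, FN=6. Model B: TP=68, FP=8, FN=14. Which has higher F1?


Model A: P=67/102=0.6569, R=67/73=0.9178, F1=2PR/(P+R)=2TP/(2TP+FP+FN)=134/175=0.7657
Model B: P=68/76=0.8947, R=68/82=0.8293, F1=2PR/(P+R)=2TP/(2TP+FP+FN)=136/158=0.8608
0.7657 < 0.8608 → Model B

Model B


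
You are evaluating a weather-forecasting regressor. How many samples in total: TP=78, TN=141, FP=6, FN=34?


Total = TP + TN + FP + FN
= 78 + 141 + 6 + 34
= 259
(Predicted positive: 84, predicted negative: 175)

259


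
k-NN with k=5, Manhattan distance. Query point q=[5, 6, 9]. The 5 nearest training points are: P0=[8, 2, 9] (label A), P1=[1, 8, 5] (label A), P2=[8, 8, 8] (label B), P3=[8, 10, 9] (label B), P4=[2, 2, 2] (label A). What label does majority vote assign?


d(q,P0) = 7  (label A)
d(q,P1) = 10  (label A)
d(q,P2) = 6  (label B)
d(q,P3) = 7  (label B)
d(q,P4) = 14  (label A)
Votes: A=3, B=2
Majority → A

A


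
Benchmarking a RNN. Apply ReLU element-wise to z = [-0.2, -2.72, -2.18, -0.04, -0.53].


ReLU(-0.2) = max(0, -0.2) = 0.0
ReLU(-2.72) = max(0, -2.72) = 0.0
ReLU(-2.18) = max(0, -2.18) = 0.0
ReLU(-0.04) = max(0, -0.04) = 0.0
ReLU(-0.53) = max(0, -0.53) = 0.0
result = [0.0, 0.0, 0.0, 0.0, 0.0]

[0.0, 0.0, 0.0, 0.0, 0.0]


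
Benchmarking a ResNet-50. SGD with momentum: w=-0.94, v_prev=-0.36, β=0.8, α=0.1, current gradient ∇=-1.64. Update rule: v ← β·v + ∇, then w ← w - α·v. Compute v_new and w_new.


v_new = 0.8·-0.36 - 1.64 = -0.288 - 1.64 = -1.928
w_new = -0.94 - 0.1·-1.928 = -0.94 + 0.1928 = -0.7472

v_new=-1.928, w_new=-0.7472


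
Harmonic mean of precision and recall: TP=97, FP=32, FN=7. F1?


Precision = 97/129 = 0.7519
Recall = 97/104 = 0.9327
F1 = 2·P·R/(P+R) = 2·TP/(2·TP+FP+FN) = 194/(194+32+7) = 194/233 = 0.8326

0.8326


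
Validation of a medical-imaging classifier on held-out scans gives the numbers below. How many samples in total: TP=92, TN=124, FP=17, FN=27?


Total = TP + TN + FP + FN
= 92 + 124 + 17 + 27
= 260
(Predicted positive: 109, predicted negative: 151)

260


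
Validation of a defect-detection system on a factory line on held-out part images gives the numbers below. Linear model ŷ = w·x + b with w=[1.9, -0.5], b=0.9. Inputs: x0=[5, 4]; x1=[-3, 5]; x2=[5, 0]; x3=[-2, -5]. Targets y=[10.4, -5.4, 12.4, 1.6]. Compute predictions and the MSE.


ŷ0 = (1.9)·(5) + (-0.5)·(4) + 0.9 = 8.4
ŷ1 = (1.9)·(-3) + (-0.5)·(5) + 0.9 = -7.3
ŷ2 = (1.9)·(5) + (-0.5)·(0) + 0.9 = 10.4
ŷ3 = (1.9)·(-2) + (-0.5)·(-5) + 0.9 = -0.4
errors² = [4.0, 3.61, 4.0, 4.0]
MSE = 15.6100/4 = 3.9025

3.9025


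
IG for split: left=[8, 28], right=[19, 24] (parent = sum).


Parent = [27, 52], H_parent = 0.9265
H_left = 0.7642 (n=36), H_right = 0.9902 (n=43)
H_children = (36/79)·0.7642 + (43/79)·0.9902 = 0.8872
IG = 0.9265 - 0.8872 = 0.0393

0.0393


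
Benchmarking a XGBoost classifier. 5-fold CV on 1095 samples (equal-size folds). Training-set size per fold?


Fold size = 1095/5 = 219
Training per fold = 1095 - 219 = 876

876


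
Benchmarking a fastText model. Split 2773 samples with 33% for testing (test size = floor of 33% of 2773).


Test = ⌊2773·33/100⌋ = 915
Train = 2773 - 915 = 1858

Train: 1858, Test: 915


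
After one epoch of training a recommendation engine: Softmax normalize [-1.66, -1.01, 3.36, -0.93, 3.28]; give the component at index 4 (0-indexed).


Exponentials: e^-1.66=0.1901, e^-1.01=0.3642, e^3.36=28.7892, e^-0.93=0.3946, e^3.28=26.5758
Sum = 56.3139
Softmax = [0.0034, 0.0065, 0.5112, 0.007, 0.4719]
p[4] = 26.5758/56.3139 = 0.4719

0.4719


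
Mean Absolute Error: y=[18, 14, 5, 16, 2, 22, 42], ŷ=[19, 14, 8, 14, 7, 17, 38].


Absolute errors: |18-19|=1, |14-14|=0, |5-8|=3, |16-14|=2, |2-7|=5, |22-17|=5, |42-38|=4
Sum = 20
MAE = 20/7 = 20/7

20/7


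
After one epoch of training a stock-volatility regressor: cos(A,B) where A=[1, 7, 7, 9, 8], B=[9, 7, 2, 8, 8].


A·B = 1·9 + 7·7 + 7·2 + 9·8 + 8·8 = 208
‖A‖ = √244 = 15.6205, ‖B‖ = √262 = 16.1864
cos = 208/(√244·√262) = 208/√63928 = 0.8227

0.8227


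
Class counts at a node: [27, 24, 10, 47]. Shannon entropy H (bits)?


Probabilities: [27/108, 24/108, 10/108, 47/108] ≈ [0.25, 0.2222, 0.0926, 0.4352]
H = -((27/108)·log₂(27/108) + (24/108)·log₂(24/108) + (10/108)·log₂(10/108) + (47/108)·log₂(47/108))
  = 1.8224 bits

1.8224 bits


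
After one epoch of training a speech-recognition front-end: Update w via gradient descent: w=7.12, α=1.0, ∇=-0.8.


w_new = w - α·∇
= 7.12 - 1.0·-0.8
= 7.12 + 0.8
= 7.92

7.92


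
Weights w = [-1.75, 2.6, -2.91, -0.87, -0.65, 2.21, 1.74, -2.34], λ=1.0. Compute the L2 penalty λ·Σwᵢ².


‖w‖₂² = (-1.75)² + (2.6)² + (-2.91)² + (-0.87)² + (-0.65)² + (2.21)² + (1.74)² + (-2.34)²
     = 3.0625 + 6.76 + 8.4681 + 0.7569 + 0.4225 + 4.8841 + 3.0276 + 5.4756
     = 32.8573
λ·‖w‖₂² = 1.0·32.8573 = 32.8573

32.8573


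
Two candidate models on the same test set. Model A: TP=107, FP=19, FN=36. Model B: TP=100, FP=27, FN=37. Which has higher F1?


Model A: P=107/126=0.8492, R=107/143=0.7483, F1=2PR/(P+R)=2TP/(2TP+FP+FN)=214/269=0.7955
Model B: P=100/127=0.7874, R=100/137=0.7299, F1=2PR/(P+R)=2TP/(2TP+FP+FN)=200/264=0.7576
0.7955 > 0.7576 → Model A

Model A


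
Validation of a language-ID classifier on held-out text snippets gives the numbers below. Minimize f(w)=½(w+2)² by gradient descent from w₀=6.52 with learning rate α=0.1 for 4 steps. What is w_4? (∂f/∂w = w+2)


step 1: grad = 6.52+2 = 8.52; w = 6.52 - 0.1·(8.52) = 5.668
step 2: grad = 5.668+2 = 7.668; w = 5.668 - 0.1·(7.668) = 4.9012
step 3: grad = 4.9012+2 = 6.9012; w = 4.9012 - 0.1·(6.9012) = 4.21108
step 4: grad = 4.21108+2 = 6.21108; w = 4.21108 - 0.1·(6.21108) = 3.589972

3.589972


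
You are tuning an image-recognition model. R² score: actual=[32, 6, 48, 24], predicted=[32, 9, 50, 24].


ȳ = 27.5
SS_res = Σ(y-ŷ)² = 13
SS_tot = Σ(y-ȳ)² = 915
R² = 1 - SS_res/SS_tot = 1 - 0.0142 = 0.9858

0.9858


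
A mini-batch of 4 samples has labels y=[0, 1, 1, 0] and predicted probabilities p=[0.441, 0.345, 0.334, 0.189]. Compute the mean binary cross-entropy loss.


L[0] = -ln(1-0.441) = -ln(0.559) = 0.5816
L[1] = -ln(0.345) = 1.0642
L[2] = -ln(0.334) = 1.0966
L[3] = -ln(1-0.189) = -ln(0.811) = 0.2095
mean = (0.5816 + 1.0642 + 1.0966 + 0.2095)/4 = 0.738

0.738


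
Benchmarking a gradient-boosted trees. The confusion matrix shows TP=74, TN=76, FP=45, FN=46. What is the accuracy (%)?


Accuracy = (TP+TN)/(TP+TN+FP+FN)
= (74+76)/(241)
= 150/241 = 62.24%

62.24%


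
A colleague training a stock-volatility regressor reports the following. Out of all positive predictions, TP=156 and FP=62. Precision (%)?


Precision = TP/(TP+FP)
= 156/(156+62)
= 156/218 = 71.56%

71.56%


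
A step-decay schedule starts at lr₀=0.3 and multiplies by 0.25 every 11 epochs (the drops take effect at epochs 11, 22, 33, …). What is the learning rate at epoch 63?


n_drops = ⌊63/11⌋ = 5
lr = 0.3·0.25^5 = 0.3·0.0009765625 = 0.00029296875

0.00029296875


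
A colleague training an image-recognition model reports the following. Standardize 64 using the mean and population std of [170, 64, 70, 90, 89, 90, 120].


μ = 99, σ = 33.4023
z = (64 - 99)/33.4023 = -1.0478

-1.0478


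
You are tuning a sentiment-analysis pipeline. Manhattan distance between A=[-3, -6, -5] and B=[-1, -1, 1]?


d = |-3+ 1| + |-6+ 1| + |-5-1|
  = 2 + 5 + 6
  = 13

13


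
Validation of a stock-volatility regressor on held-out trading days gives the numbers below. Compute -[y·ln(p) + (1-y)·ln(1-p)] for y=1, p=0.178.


BCE = -[y·ln(p) + (1-y)·ln(1-p)]
= -1·ln(0.178) - 0
= -ln(0.178) = 1.726

1.726


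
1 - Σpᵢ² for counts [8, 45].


Probabilities: [8/53, 45/53] ≈ [0.1509, 0.8491]
Σpᵢ² = (64 + 2025)/53² = 2089/2809
Gini = 1 - Σpᵢ² = 1 - 2089/2809 = 0.2563

0.2563


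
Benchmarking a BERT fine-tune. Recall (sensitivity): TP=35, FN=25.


Recall = TP/(TP+FN)
= 35/(35+25)
= 35/60 = 58.33%

58.33%


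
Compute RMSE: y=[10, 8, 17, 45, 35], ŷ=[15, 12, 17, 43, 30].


MSE = 70/5 = 14
RMSE = √(70/5) = 3.7417

3.7417


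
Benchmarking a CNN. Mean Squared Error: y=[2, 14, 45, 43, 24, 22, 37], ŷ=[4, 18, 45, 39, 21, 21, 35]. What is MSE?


Squared errors: (2-4)²=4, (14-18)²=16, (45-45)²=0, (43-39)²=16, (24-21)²=9, (22-21)²=1, (37-35)²=4
Sum = 50
MSE = 50/7 = 50/7

50/7


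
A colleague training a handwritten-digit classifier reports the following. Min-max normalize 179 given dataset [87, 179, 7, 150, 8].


min=7, max=179
(179-7)/(179-7) = 172/172 = 1.0

1.0


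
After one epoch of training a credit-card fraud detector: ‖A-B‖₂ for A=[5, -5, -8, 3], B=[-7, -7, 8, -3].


d = √((5+ 7)² + (-5+ 7)² + (-8-8)² + (3+ 3)²)
  = √(144 + 4 + 256 + 36)
  = √440 = 20.9762

20.9762


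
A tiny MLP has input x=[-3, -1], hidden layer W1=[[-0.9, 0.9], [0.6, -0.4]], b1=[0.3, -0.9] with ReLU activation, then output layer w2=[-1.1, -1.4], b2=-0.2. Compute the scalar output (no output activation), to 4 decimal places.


z1[0] = (-0.9)·(-3) + (0.9)·(-1) + 0.3 = 2.1
z1[1] = (0.6)·(-3) + (-0.4)·(-1) - 0.9 = -2.3
h = ReLU(z1) = [2.1, 0.0]
output = (-1.1)·(2.1) + (-1.4)·(0.0) - 0.2 = -2.51

-2.51


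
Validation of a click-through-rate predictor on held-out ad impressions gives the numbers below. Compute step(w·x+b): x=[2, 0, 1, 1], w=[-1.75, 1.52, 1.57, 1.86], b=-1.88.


z = (2)·(-1.75) + (0)·(1.52) + (1)·(1.57) + (1)·(1.86) - 1.88
  = -1.95
step(z) = 0 (z<0)

0


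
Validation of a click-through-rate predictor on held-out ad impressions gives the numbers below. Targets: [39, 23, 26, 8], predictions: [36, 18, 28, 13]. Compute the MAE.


Absolute errors: |39-36|=3, |23-18|=5, |26-28|=2, |8-13|=5
Sum = 15
MAE = 15/4 = 15/4

15/4


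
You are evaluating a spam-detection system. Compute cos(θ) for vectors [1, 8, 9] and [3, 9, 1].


A·B = 1·3 + 8·9 + 9·1 = 84
‖A‖ = √146 = 12.083, ‖B‖ = √91 = 9.5394
cos = 84/(√146·√91) = 84/√13286 = 0.7288

0.7288


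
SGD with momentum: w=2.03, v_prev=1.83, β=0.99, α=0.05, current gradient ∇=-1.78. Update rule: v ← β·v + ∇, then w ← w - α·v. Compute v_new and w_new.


v_new = 0.99·1.83 - 1.78 = 1.8117 - 1.78 = 0.0317
w_new = 2.03 - 0.05·0.0317 = 2.03 - 0.001585 = 2.028415

v_new=0.0317, w_new=2.028415


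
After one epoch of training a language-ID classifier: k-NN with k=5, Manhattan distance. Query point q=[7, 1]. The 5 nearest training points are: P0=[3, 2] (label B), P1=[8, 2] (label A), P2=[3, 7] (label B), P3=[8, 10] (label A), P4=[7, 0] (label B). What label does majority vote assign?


d(q,P0) = 5  (label B)
d(q,P1) = 2  (label A)
d(q,P2) = 10  (label B)
d(q,P3) = 10  (label A)
d(q,P4) = 1  (label B)
Votes: A=2, B=3
Majority → B

B


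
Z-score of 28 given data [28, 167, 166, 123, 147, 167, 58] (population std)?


μ = 122.2857, σ = 52.8386
z = (28 - 122.2857)/52.8386 = -1.7844

-1.7844


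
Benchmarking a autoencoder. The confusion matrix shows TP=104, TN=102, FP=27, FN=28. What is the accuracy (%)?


Accuracy = (TP+TN)/(TP+TN+FP+FN)
= (104+102)/(261)
= 206/261 = 78.93%

78.93%


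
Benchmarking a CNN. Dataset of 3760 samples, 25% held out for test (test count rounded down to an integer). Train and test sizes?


Test = ⌊3760·25/100⌋ = 940
Train = 3760 - 940 = 2820

Train: 2820, Test: 940


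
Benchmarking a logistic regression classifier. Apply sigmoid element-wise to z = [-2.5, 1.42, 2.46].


σ(-2.5) = 1/(1+e^2.5) = 0.0759
σ(1.42) = 1/(1+e^-1.42) = 0.8053
σ(2.46) = 1/(1+e^-2.46) = 0.9213
result = [0.0759, 0.8053, 0.9213]

[0.0759, 0.8053, 0.9213]


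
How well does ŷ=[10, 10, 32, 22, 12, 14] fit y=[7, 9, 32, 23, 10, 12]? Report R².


ȳ = 15.5
SS_res = Σ(y-ŷ)² = 19
SS_tot = Σ(y-ȳ)² = 485.5
R² = 1 - SS_res/SS_tot = 1 - 0.0391 = 0.9609

0.9609


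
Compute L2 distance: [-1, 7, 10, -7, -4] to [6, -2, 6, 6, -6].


d = √((-1-6)² + (7+ 2)² + (10-6)² + (-7-6)² + (-4+ 6)²)
  = √(49 + 81 + 16 + 169 + 4)
  = √319 = 17.8606

17.8606


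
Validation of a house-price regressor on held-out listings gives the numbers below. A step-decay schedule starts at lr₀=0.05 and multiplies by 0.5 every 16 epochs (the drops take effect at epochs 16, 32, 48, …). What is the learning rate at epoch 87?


n_drops = ⌊87/16⌋ = 5
lr = 0.05·0.5^5 = 0.05·0.03125 = 0.0015625

0.0015625


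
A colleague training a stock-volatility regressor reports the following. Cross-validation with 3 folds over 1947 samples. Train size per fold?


Fold size = 1947/3 = 649
Training per fold = 1947 - 649 = 1298

1298


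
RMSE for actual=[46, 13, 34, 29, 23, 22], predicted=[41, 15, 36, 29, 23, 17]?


MSE = 58/6 = 9.6667
RMSE = √(58/6) = 3.1091

3.1091


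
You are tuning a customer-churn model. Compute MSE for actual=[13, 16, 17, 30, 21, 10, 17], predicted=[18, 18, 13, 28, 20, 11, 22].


Squared errors: (13-18)²=25, (16-18)²=4, (17-13)²=16, (30-28)²=4, (21-20)²=1, (10-11)²=1, (17-22)²=25
Sum = 76
MSE = 76/7 = 76/7

76/7


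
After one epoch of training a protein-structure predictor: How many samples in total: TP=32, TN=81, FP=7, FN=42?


Total = TP + TN + FP + FN
= 32 + 81 + 7 + 42
= 162
(Predicted positive: 39, predicted negative: 123)

162


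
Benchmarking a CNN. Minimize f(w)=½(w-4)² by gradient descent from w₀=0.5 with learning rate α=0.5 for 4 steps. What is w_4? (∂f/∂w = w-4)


step 1: grad = 0.5-4 = -3.5; w = 0.5 - 0.5·(-3.5) = 2.25
step 2: grad = 2.25-4 = -1.75; w = 2.25 - 0.5·(-1.75) = 3.125
step 3: grad = 3.125-4 = -0.875; w = 3.125 - 0.5·(-0.875) = 3.5625
step 4: grad = 3.5625-4 = -0.4375; w = 3.5625 - 0.5·(-0.4375) = 3.78125

3.78125


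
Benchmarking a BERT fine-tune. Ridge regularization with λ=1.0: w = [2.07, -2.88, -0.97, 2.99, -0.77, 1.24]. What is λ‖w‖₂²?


‖w‖₂² = (2.07)² + (-2.88)² + (-0.97)² + (2.99)² + (-0.77)² + (1.24)²
     = 4.2849 + 8.2944 + 0.9409 + 8.9401 + 0.5929 + 1.5376
     = 24.5908
λ·‖w‖₂² = 1.0·24.5908 = 24.5908

24.5908


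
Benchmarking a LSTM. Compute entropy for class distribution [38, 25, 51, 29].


Probabilities: [38/143, 25/143, 51/143, 29/143] ≈ [0.2657, 0.1748, 0.3566, 0.2028]
H = -((38/143)·log₂(38/143) + (25/143)·log₂(25/143) + (51/143)·log₂(51/143) + (29/143)·log₂(29/143))
  = 1.9452 bits

1.9452 bits


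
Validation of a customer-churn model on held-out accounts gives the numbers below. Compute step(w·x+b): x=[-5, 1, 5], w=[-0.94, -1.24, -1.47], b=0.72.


z = (-5)·(-0.94) + (1)·(-1.24) + (5)·(-1.47) + 0.72
  = -3.17
step(z) = 0 (z<0)

0


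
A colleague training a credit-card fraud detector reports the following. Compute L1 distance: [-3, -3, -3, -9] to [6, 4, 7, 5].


d = |-3-6| + |-3-4| + |-3-7| + |-9-5|
  = 9 + 7 + 10 + 14
  = 40

40


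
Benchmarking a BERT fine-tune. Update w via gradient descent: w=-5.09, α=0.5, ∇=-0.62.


w_new = w - α·∇
= -5.09 - 0.5·-0.62
= -5.09 + 0.31
= -4.78

-4.78


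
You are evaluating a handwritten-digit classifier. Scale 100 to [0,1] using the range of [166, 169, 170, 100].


min=100, max=170
(100-100)/(170-100) = 0/70 = 0.0

0.0


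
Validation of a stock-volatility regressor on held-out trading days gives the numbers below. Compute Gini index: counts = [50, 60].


Probabilities: [50/110, 60/110] ≈ [0.4545, 0.5455]
Σpᵢ² = (2500 + 3600)/110² = 6100/12100
Gini = 1 - Σpᵢ² = 1 - 6100/12100 = 0.4959

0.4959
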